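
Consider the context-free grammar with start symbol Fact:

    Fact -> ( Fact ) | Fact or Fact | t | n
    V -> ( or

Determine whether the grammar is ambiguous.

Ambiguous

Witness: n or n or n

Derivation 1: Fact ⇒ Fact or Fact ⇒ Fact or Fact or Fact ⇒ n or Fact or Fact ⇒ n or n or Fact ⇒ n or n or n
Derivation 2: Fact ⇒ Fact or Fact ⇒ n or Fact ⇒ n or Fact or Fact ⇒ n or n or Fact ⇒ n or n or n

Two distinct leftmost derivations for the same string.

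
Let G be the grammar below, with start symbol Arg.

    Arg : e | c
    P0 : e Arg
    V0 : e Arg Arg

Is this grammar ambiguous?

Unambiguous

Only Arg is reachable from Arg; ignoring the rest: The reachable rules are right-linear with at most one rule per (nonterminal, next-terminal) pair. Each input token forces the next rule, so parsing is deterministic.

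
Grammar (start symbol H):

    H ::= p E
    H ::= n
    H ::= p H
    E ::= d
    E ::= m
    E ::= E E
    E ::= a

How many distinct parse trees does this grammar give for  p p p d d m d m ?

Parse trees for p p p d d m d m (showing first 6 of 14):
  [H p [H p [H p [E [E d] [E [E d] [E [E m] [E [E d] [E m]]]]]]]]
  [H p [H p [H p [E [E d] [E [E d] [E [E [E m] [E d]] [E m]]]]]]]
  [H p [H p [H p [E [E d] [E [E [E d] [E m]] [E [E d] [E m]]]]]]]
  [H p [H p [H p [E [E d] [E [E [E d] [E [E m] [E d]]] [E m]]]]]]
  [H p [H p [H p [E [E d] [E [E [E [E d] [E m]] [E d]] [E m]]]]]]
  [H p [H p [H p [E [E [E d] [E d]] [E [E m] [E [E d] [E m]]]]]]]

14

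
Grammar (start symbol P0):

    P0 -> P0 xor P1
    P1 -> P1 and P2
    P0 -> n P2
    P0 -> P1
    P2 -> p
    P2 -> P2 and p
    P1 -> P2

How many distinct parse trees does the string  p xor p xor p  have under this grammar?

1

Parse trees for p xor p xor p:
  [P0 [P0 [P0 [P1 [P2 p]]] xor [P1 [P2 p]]] xor [P1 [P2 p]]]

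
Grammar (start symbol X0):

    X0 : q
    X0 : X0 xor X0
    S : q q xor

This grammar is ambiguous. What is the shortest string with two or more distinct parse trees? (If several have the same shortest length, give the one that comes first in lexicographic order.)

length 1: no string has ≥2 trees
length 3: no string has ≥2 trees
length 5: q xor q xor q has 2 parse trees

Two derivations of q xor q xor q:
  X0 ⇒ X0 xor X0 ⇒ q xor X0 ⇒ q xor X0 xor X0 ⇒ q xor q xor X0 ⇒ q xor q xor q
  X0 ⇒ X0 xor X0 ⇒ X0 xor X0 xor X0 ⇒ q xor X0 xor X0 ⇒ q xor q xor X0 ⇒ q xor q xor q

q xor q xor q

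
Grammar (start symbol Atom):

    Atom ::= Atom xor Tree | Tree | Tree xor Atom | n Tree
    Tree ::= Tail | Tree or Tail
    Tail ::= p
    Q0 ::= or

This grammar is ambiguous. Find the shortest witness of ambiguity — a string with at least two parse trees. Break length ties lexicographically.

p xor p

length 1: no string has ≥2 trees
length 2: no string has ≥2 trees
length 3: p xor p has 2 parse trees

Two derivations of p xor p:
  Atom ⇒ Atom xor Tree ⇒ Tree xor Tree ⇒ Tail xor Tree ⇒ p xor Tree ⇒ p xor Tail ⇒ p xor p
  Atom ⇒ Tree xor Atom ⇒ Tail xor Atom ⇒ p xor Atom ⇒ p xor Tree ⇒ p xor Tail ⇒ p xor p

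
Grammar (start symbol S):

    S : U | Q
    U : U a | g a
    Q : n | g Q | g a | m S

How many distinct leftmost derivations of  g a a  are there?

1

Parse trees for g a a:
  [S [U [U g a] a]]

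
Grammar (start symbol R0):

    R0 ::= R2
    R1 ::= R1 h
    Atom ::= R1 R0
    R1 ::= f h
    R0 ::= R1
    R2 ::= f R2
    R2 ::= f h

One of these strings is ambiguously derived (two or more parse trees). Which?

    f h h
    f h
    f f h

f h h: 1 tree
f h: 2 trees
f f h: 1 tree

f h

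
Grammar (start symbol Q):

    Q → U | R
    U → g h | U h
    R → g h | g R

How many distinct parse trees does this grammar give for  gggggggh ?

1

Parse trees for gggggggh:
  [Q [R g [R g [R g [R g [R g [R g [R g h]]]]]]]]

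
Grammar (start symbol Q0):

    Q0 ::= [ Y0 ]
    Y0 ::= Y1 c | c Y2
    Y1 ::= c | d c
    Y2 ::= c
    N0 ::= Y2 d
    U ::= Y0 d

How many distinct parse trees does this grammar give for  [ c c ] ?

2

Parse trees for [ c c ]:
  [Q0 [ [Y0 [Y1 c] c] ]]
  [Q0 [ [Y0 c [Y2 c]] ]]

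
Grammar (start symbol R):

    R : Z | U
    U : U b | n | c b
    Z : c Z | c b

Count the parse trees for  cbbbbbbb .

1

Parse trees for cbbbbbbb:
  [R [U [U [U [U [U [U [U c b] b] b] b] b] b] b]]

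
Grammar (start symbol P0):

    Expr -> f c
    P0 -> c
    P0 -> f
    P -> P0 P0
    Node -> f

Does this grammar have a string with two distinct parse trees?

Only P0 is reachable from P0; ignoring the rest: The reachable rules are right-linear with at most one rule per (nonterminal, next-terminal) pair. Each input token forces the next rule, so parsing is deterministic.

Unambiguous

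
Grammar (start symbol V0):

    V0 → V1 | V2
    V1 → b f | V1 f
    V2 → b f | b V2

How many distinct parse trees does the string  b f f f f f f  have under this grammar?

Parse trees for b f f f f f f:
  [V0 [V1 [V1 [V1 [V1 [V1 [V1 b f] f] f] f] f] f]]

1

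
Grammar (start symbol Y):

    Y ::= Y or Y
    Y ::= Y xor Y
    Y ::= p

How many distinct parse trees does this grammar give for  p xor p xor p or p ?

5

Parse trees for p xor p xor p or p:
  [Y [Y [Y p] xor [Y [Y p] xor [Y p]]] or [Y p]]
  [Y [Y [Y [Y p] xor [Y p]] xor [Y p]] or [Y p]]
  [Y [Y p] xor [Y [Y [Y p] xor [Y p]] or [Y p]]]
  [Y [Y p] xor [Y [Y p] xor [Y [Y p] or [Y p]]]]
  [Y [Y [Y p] xor [Y p]] xor [Y [Y p] or [Y p]]]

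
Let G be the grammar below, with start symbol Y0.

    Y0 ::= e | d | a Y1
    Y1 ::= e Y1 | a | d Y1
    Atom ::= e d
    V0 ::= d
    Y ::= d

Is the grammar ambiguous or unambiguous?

Unambiguous

(Atom, V0, Y are unreachable from Y0, so their rules don't affect L(Y0).) Restricted to the reachable nonterminals, every rule has the form A → t or A → t B, and no two rules for the same A share a first terminal. The grammar encodes a DFA — one run per string.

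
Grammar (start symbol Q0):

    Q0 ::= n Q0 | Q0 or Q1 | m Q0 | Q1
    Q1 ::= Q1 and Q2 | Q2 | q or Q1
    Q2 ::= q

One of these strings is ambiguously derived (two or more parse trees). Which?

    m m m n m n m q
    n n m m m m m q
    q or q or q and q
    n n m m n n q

q or q or q and q

m m m n m n m q: 1 tree
n n m m m m m q: 1 tree
q or q or q and q: 7 trees
n n m m n n q: 1 tree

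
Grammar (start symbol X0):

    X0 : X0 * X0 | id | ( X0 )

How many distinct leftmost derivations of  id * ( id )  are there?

Parse trees for id * ( id ):
  [X0 [X0 id] * [X0 ( [X0 id] )]]

1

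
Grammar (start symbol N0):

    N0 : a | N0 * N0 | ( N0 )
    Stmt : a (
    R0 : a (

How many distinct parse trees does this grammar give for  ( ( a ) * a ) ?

Parse trees for ( ( a ) * a ):
  [N0 ( [N0 [N0 ( [N0 a] )] * [N0 a]] )]

1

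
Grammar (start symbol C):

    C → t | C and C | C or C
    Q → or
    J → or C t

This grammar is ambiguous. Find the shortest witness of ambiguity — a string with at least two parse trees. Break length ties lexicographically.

t and t and t

length 1: no string has ≥2 trees
length 3: no string has ≥2 trees
length 5: t and t and t has 2 parse trees

Two derivations of t and t and t:
  C ⇒ C and C ⇒ t and C ⇒ t and C and C ⇒ t and t and C ⇒ t and t and t
  C ⇒ C and C ⇒ C and C and C ⇒ t and C and C ⇒ t and t and C ⇒ t and t and t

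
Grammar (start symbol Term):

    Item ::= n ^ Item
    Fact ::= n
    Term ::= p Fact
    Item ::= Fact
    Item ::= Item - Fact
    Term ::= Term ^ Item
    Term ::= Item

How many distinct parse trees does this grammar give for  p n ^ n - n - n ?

1

Parse trees for p n ^ n - n - n:
  [Term [Term p [Fact n]] ^ [Item [Item [Item [Fact n]] - [Fact n]] - [Fact n]]]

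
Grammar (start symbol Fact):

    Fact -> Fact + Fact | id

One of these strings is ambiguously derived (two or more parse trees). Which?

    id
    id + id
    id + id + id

id + id + id

id: 1 tree
id + id: 1 tree
id + id + id: 2 trees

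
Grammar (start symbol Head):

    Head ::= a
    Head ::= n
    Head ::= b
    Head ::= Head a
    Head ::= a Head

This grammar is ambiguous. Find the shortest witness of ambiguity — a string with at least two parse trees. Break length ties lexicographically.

a a

length 1: no string has ≥2 trees
length 2: a a has 2 parse trees

Two derivations of a a:
  Head ⇒ Head a ⇒ a a
  Head ⇒ a Head ⇒ a a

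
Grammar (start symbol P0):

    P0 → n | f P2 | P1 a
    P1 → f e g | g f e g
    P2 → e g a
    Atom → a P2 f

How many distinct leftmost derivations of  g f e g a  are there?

1

Parse trees for g f e g a:
  [P0 [P1 g f e g] a]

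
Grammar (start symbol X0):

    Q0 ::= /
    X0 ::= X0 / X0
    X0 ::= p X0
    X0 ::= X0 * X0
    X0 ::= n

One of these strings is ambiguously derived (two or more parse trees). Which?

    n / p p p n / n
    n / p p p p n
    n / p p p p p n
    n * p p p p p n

n / p p p n / n: 5 trees
n / p p p p n: 1 tree
n / p p p p p n: 1 tree
n * p p p p p n: 1 tree

n / p p p n / n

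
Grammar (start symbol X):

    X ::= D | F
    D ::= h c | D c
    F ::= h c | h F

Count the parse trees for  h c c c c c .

Parse trees for h c c c c c:
  [X [D [D [D [D [D h c] c] c] c] c]]

1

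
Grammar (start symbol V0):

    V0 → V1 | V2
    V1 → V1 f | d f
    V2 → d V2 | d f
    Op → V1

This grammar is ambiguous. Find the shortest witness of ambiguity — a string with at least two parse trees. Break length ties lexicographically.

d f

length 2: d f has 2 parse trees

Two derivations of d f:
  V0 ⇒ V1 ⇒ d f
  V0 ⇒ V2 ⇒ d f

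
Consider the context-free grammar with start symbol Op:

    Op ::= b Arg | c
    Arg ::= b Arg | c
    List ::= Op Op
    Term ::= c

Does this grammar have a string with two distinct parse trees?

Only Op, Arg are reachable from Op; ignoring the rest: The reachable rules are right-linear with at most one rule per (nonterminal, next-terminal) pair. Each input token forces the next rule, so parsing is deterministic.

Unambiguous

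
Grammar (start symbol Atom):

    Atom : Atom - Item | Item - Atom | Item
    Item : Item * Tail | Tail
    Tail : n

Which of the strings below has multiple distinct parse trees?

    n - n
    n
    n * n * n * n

n - n

n - n: 2 trees
n: 1 tree
n * n * n * n: 1 tree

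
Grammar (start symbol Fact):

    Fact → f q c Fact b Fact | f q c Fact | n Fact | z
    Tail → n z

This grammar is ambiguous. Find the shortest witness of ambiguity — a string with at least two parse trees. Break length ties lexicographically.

f q c f q c z b z

length 1: no string has ≥2 trees
length 2: no string has ≥2 trees
length 3: no string has ≥2 trees
length 4: no string has ≥2 trees
length 5: no string has ≥2 trees
length 6: no string has ≥2 trees
length 7: no string has ≥2 trees
length 8: no string has ≥2 trees
length 9: f q c f q c z b z has 2 parse trees

Two derivations of f q c f q c z b z:
  Fact ⇒ f q c Fact b Fact ⇒ f q c f q c Fact b Fact ⇒ f q c f q c z b Fact ⇒ f q c f q c z b z
  Fact ⇒ f q c Fact ⇒ f q c f q c Fact b Fact ⇒ f q c f q c z b Fact ⇒ f q c f q c z b z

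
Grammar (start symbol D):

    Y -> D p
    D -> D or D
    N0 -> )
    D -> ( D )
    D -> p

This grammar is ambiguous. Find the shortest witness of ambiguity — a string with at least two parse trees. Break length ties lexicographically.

length 1: no string has ≥2 trees
length 3: no string has ≥2 trees
length 5: p or p or p has 2 parse trees

Two derivations of p or p or p:
  D ⇒ D or D ⇒ D or D or D ⇒ p or D or D ⇒ p or p or D ⇒ p or p or p
  D ⇒ D or D ⇒ p or D ⇒ p or D or D ⇒ p or p or D ⇒ p or p or p

p or p or p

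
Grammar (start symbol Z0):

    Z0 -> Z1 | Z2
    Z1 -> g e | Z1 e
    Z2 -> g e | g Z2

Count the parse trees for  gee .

1

Parse trees for gee:
  [Z0 [Z1 [Z1 g e] e]]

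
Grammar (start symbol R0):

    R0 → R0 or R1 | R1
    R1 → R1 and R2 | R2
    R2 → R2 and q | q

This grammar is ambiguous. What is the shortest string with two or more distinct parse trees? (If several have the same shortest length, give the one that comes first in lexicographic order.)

length 1: no string has ≥2 trees
length 3: q and q has 2 parse trees

Two derivations of q and q:
  R0 ⇒ R1 ⇒ R1 and R2 ⇒ R2 and R2 ⇒ q and R2 ⇒ q and q
  R0 ⇒ R1 ⇒ R2 ⇒ R2 and q ⇒ q and q

q and q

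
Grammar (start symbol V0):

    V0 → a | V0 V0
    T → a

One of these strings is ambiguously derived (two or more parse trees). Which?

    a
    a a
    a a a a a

a a a a a

a: 1 tree
a a: 1 tree
a a a a a: 14 trees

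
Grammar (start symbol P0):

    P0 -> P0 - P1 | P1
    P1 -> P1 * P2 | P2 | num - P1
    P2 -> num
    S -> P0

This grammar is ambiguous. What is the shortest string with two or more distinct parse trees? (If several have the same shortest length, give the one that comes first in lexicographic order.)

num - num

length 1: no string has ≥2 trees
length 3: num - num has 2 parse trees

Two derivations of num - num:
  P0 ⇒ P0 - P1 ⇒ P1 - P1 ⇒ P2 - P1 ⇒ num - P1 ⇒ num - P2 ⇒ num - num
  P0 ⇒ P1 ⇒ num - P1 ⇒ num - P2 ⇒ num - num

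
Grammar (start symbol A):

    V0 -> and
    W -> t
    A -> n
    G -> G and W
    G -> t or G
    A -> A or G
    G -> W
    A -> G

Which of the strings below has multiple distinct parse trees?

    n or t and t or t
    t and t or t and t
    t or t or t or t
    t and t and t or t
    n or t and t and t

n or t and t or t: 1 tree
t and t or t and t: 1 tree
t or t or t or t: 8 trees
t and t and t or t: 1 tree
n or t and t and t: 1 tree

t or t or t or t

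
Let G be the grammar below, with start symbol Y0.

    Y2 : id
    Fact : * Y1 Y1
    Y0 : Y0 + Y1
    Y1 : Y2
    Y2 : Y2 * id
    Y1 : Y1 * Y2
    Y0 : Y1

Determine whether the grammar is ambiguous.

Ambiguous

Witness: id * id

Derivation 1: Y0 ⇒ Y1 ⇒ Y2 ⇒ Y2 * id ⇒ id * id
Derivation 2: Y0 ⇒ Y1 ⇒ Y1 * Y2 ⇒ Y2 * Y2 ⇒ id * Y2 ⇒ id * id

Two distinct leftmost derivations for the same string.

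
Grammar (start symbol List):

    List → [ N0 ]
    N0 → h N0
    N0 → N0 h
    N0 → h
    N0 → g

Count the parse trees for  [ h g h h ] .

Parse trees for [ h g h h ]:
  [List [ [N0 h [N0 [N0 [N0 g] h] h]] ]]
  [List [ [N0 [N0 h [N0 [N0 g] h]] h] ]]
  [List [ [N0 [N0 [N0 h [N0 g]] h] h] ]]

3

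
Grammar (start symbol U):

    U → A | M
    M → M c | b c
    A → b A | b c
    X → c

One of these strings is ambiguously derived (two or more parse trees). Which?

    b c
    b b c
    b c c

b c: 2 trees
b b c: 1 tree
b c c: 1 tree

b c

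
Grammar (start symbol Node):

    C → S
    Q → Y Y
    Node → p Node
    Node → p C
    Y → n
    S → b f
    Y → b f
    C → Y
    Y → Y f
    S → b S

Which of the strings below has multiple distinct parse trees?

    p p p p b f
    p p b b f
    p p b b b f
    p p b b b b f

p p p p b f: 2 trees
p p b b f: 1 tree
p p b b b f: 1 tree
p p b b b b f: 1 tree

p p p p b f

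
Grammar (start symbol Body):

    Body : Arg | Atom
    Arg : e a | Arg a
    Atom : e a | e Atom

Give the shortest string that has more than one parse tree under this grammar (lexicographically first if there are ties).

length 2: e a has 2 parse trees

Two derivations of e a:
  Body ⇒ Arg ⇒ e a
  Body ⇒ Atom ⇒ e a

e a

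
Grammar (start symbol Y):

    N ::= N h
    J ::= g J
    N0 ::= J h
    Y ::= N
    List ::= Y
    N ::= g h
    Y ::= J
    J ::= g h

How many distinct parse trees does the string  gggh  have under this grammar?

Parse trees for gggh:
  [Y [J g [J g [J g h]]]]

1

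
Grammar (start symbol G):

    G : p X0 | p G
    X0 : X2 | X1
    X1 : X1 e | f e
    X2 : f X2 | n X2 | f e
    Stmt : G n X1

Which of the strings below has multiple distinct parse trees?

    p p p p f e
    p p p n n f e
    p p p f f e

p p p p f e: 2 trees
p p p n n f e: 1 tree
p p p f f e: 1 tree

p p p p f e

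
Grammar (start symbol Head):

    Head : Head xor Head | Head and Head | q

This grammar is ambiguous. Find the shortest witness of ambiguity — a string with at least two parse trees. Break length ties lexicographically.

length 1: no string has ≥2 trees
length 3: no string has ≥2 trees
length 5: q and q and q has 2 parse trees

Two derivations of q and q and q:
  Head ⇒ Head and Head ⇒ Head and Head and Head ⇒ q and Head and Head ⇒ q and q and Head ⇒ q and q and q
  Head ⇒ Head and Head ⇒ q and Head ⇒ q and Head and Head ⇒ q and q and Head ⇒ q and q and q

q and q and q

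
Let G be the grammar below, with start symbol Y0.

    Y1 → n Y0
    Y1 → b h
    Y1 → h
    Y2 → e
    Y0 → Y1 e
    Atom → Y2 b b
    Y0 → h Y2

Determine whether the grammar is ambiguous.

Witness: h e

Derivation 1: Y0 ⇒ Y1 e ⇒ h e
Derivation 2: Y0 ⇒ h Y2 ⇒ h e

Two distinct leftmost derivations for the same string.

Ambiguous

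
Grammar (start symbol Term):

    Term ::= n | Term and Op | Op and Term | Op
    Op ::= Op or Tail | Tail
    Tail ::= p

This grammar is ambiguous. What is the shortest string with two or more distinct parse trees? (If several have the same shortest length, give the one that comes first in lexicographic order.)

p and p

length 1: no string has ≥2 trees
length 3: p and p has 2 parse trees

Two derivations of p and p:
  Term ⇒ Term and Op ⇒ Op and Op ⇒ Tail and Op ⇒ p and Op ⇒ p and Tail ⇒ p and p
  Term ⇒ Op and Term ⇒ Tail and Term ⇒ p and Term ⇒ p and Op ⇒ p and Tail ⇒ p and p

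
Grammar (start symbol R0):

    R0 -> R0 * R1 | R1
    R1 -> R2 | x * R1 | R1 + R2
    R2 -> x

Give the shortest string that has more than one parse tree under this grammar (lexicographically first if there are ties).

x * x

length 1: no string has ≥2 trees
length 3: x * x has 2 parse trees

Two derivations of x * x:
  R0 ⇒ R0 * R1 ⇒ R1 * R1 ⇒ R2 * R1 ⇒ x * R1 ⇒ x * R2 ⇒ x * x
  R0 ⇒ R1 ⇒ x * R1 ⇒ x * R2 ⇒ x * x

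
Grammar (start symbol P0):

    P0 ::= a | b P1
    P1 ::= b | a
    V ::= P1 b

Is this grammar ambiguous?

(V is unreachable from P0, so its rules don't affect L(P0).) The reachable rules are right-linear with at most one rule per (nonterminal, next-terminal) pair. Each input token forces the next rule, so parsing is deterministic.

Unambiguous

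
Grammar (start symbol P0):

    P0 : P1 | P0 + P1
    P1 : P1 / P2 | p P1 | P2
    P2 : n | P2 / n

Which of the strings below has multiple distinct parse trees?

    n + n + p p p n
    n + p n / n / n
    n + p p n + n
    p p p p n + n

n + n + p p p n: 1 tree
n + p n / n / n: 8 trees
n + p p n + n: 1 tree
p p p p n + n: 1 tree

n + p n / n / n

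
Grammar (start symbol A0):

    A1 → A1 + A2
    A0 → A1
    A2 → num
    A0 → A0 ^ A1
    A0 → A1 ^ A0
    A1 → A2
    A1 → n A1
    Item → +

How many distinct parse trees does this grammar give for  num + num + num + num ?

Parse trees for num + num + num + num:
  [A0 [A1 [A1 [A1 [A1 [A2 num]] + [A2 num]] + [A2 num]] + [A2 num]]]

1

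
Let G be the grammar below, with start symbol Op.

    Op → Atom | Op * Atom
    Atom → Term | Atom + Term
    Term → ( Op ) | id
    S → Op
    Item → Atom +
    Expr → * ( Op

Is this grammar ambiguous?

Unambiguous

(S, Item, Expr are unreachable from Op, so their rules don't affect L(Op).) The grammar is stratified — Op handles '*' (left-recursive), Atom handles '+', Term atoms. Each operator has a fixed associativity and precedence level, so every string has one parse.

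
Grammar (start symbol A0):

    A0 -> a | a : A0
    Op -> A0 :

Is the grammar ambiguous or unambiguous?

Only A0 is reachable from A0; ignoring the rest: Right-recursive list with a separator: after each atom, whether the separator follows determines the rule. One parse per string.

Unambiguous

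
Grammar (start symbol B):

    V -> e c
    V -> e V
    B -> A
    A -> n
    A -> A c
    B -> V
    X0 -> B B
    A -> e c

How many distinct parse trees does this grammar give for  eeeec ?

Parse trees for eeeec:
  [B [V e [V e [V e [V e c]]]]]

1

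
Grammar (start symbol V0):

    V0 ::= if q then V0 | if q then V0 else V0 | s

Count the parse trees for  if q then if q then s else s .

Parse trees for if q then if q then s else s:
  [V0 if q then [V0 if q then [V0 s] else [V0 s]]]
  [V0 if q then [V0 if q then [V0 s]] else [V0 s]]

2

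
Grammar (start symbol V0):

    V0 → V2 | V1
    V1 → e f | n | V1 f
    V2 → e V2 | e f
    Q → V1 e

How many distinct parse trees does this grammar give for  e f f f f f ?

1

Parse trees for e f f f f f:
  [V0 [V1 [V1 [V1 [V1 [V1 e f] f] f] f] f]]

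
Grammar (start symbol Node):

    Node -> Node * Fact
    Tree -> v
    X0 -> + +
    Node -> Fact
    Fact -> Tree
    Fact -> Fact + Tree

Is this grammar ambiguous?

Only Node, Fact, Tree are reachable from Node; ignoring the rest: The grammar is stratified — Node handles '*' (left-recursive), Fact handles '+', Tree atoms. Each operator has a fixed associativity and precedence level, so every string has one parse.

Unambiguous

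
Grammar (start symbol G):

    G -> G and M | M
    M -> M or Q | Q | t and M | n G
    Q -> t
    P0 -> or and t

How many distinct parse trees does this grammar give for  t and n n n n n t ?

2

Parse trees for t and n n n n n t:
  [G [G [M [Q t]]] and [M n [G [M n [G [M n [G [M n [G [M n [G [M [Q t]]]]]]]]]]]]]
  [G [M t and [M n [G [M n [G [M n [G [M n [G [M n [G [M [Q t]]]]]]]]]]]]]]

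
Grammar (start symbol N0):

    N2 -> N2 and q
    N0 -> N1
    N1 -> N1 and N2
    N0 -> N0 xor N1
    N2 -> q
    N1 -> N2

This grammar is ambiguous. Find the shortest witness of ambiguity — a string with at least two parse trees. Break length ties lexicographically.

length 1: no string has ≥2 trees
length 3: q and q has 2 parse trees

Two derivations of q and q:
  N0 ⇒ N1 ⇒ N1 and N2 ⇒ N2 and N2 ⇒ q and N2 ⇒ q and q
  N0 ⇒ N1 ⇒ N2 ⇒ N2 and q ⇒ q and q

q and q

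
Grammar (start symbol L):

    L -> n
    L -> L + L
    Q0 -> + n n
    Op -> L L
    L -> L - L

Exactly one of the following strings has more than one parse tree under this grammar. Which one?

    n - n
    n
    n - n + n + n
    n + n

n - n + n + n

n - n: 1 tree
n: 1 tree
n - n + n + n: 5 trees
n + n: 1 tree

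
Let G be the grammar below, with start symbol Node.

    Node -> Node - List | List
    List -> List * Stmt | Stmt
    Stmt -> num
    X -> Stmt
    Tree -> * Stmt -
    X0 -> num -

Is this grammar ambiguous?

Unambiguous

Only Node, List, Stmt are reachable from Node; ignoring the rest: The grammar is stratified — Node handles '-' (left-recursive), List handles '*', Stmt atoms. Each operator has a fixed associativity and precedence level, so every string has one parse.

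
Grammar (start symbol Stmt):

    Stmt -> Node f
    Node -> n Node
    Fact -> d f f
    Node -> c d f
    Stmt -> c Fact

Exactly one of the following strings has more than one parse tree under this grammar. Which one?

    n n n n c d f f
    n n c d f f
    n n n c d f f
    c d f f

c d f f

n n n n c d f f: 1 tree
n n c d f f: 1 tree
n n n c d f f: 1 tree
c d f f: 2 trees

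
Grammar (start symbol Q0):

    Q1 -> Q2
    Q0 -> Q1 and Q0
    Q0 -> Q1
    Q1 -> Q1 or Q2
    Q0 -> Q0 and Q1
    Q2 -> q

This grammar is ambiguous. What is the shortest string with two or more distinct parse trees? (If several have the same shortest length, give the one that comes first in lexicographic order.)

length 1: no string has ≥2 trees
length 3: q and q has 2 parse trees

Two derivations of q and q:
  Q0 ⇒ Q1 and Q0 ⇒ Q2 and Q0 ⇒ q and Q0 ⇒ q and Q1 ⇒ q and Q2 ⇒ q and q
  Q0 ⇒ Q0 and Q1 ⇒ Q1 and Q1 ⇒ Q2 and Q1 ⇒ q and Q1 ⇒ q and Q2 ⇒ q and q

q and q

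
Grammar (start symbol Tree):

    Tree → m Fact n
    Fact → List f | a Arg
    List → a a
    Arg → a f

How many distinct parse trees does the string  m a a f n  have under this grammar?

2

Parse trees for m a a f n:
  [Tree m [Fact [List a a] f] n]
  [Tree m [Fact a [Arg a f]] n]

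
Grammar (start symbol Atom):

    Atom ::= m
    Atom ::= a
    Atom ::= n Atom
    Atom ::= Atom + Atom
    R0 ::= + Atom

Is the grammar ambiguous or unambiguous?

Ambiguous

Witness: n a + a

Derivation 1: Atom ⇒ n Atom ⇒ n Atom + Atom ⇒ n a + Atom ⇒ n a + a
Derivation 2: Atom ⇒ Atom + Atom ⇒ n Atom + Atom ⇒ n a + Atom ⇒ n a + a

Two distinct leftmost derivations for the same string.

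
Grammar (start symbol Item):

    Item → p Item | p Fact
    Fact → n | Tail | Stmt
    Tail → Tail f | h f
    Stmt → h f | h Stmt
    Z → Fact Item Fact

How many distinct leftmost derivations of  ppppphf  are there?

2

Parse trees for ppppphf:
  [Item p [Item p [Item p [Item p [Item p [Fact [Tail h f]]]]]]]
  [Item p [Item p [Item p [Item p [Item p [Fact [Stmt h f]]]]]]]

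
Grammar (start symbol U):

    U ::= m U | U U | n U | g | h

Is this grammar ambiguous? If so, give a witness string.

Ambiguous

Witness: g g g

Derivation 1: U ⇒ U U ⇒ U U U ⇒ g U U ⇒ g g U ⇒ g g g
Derivation 2: U ⇒ U U ⇒ g U ⇒ g U U ⇒ g g U ⇒ g g g

Two distinct leftmost derivations for the same string.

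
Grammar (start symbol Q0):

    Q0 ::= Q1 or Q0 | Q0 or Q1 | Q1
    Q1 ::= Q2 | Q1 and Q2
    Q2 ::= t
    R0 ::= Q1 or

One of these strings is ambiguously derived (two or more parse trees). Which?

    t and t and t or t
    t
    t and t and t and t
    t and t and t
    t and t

t and t and t or t

t and t and t or t: 2 trees
t: 1 tree
t and t and t and t: 1 tree
t and t and t: 1 tree
t and t: 1 tree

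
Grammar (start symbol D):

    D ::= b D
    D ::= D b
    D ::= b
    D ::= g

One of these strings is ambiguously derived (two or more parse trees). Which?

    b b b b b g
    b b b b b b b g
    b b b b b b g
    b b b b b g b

b b b b b g b

b b b b b g: 1 tree
b b b b b b b g: 1 tree
b b b b b b g: 1 tree
b b b b b g b: 6 trees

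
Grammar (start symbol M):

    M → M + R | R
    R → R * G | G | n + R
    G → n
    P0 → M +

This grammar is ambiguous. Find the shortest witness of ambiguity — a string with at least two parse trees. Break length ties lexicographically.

n + n

length 1: no string has ≥2 trees
length 3: n + n has 2 parse trees

Two derivations of n + n:
  M ⇒ M + R ⇒ R + R ⇒ G + R ⇒ n + R ⇒ n + G ⇒ n + n
  M ⇒ R ⇒ n + R ⇒ n + G ⇒ n + n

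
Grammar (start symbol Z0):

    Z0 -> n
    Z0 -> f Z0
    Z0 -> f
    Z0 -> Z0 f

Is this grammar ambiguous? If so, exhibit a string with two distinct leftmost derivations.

Ambiguous

Witness: f f

Derivation 1: Z0 ⇒ f Z0 ⇒ f f
Derivation 2: Z0 ⇒ Z0 f ⇒ f f

Two distinct leftmost derivations for the same string.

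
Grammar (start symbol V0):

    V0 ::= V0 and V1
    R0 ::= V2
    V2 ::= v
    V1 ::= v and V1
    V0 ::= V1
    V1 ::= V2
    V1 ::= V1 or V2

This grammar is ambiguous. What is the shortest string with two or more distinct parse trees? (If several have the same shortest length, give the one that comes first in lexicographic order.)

length 1: no string has ≥2 trees
length 3: v and v has 2 parse trees

Two derivations of v and v:
  V0 ⇒ V0 and V1 ⇒ V1 and V1 ⇒ V2 and V1 ⇒ v and V1 ⇒ v and V2 ⇒ v and v
  V0 ⇒ V1 ⇒ v and V1 ⇒ v and V2 ⇒ v and v

v and v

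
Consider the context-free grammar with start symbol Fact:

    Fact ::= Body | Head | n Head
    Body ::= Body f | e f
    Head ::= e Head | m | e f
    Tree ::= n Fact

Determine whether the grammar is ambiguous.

Ambiguous

Witness: e f

Derivation 1: Fact ⇒ Body ⇒ e f
Derivation 2: Fact ⇒ Head ⇒ e f

Two distinct leftmost derivations for the same string.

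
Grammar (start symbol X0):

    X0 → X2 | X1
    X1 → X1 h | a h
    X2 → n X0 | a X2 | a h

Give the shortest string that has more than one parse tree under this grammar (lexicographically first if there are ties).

length 2: a h has 2 parse trees

Two derivations of a h:
  X0 ⇒ X2 ⇒ a h
  X0 ⇒ X1 ⇒ a h

a h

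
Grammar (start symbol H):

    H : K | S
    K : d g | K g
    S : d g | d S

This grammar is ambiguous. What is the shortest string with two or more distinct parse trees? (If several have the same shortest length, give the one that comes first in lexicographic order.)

d g

length 2: d g has 2 parse trees

Two derivations of d g:
  H ⇒ K ⇒ d g
  H ⇒ S ⇒ d g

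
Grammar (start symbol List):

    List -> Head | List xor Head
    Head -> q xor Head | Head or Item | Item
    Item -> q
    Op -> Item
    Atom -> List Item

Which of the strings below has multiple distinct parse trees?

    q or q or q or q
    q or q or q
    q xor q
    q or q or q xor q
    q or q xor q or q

q or q or q or q: 1 tree
q or q or q: 1 tree
q xor q: 2 trees
q or q or q xor q: 1 tree
q or q xor q or q: 1 tree

q xor q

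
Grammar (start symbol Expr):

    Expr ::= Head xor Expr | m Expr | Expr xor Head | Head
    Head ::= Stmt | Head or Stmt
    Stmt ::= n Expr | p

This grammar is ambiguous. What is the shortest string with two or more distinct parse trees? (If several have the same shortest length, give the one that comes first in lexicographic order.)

p xor p

length 1: no string has ≥2 trees
length 2: no string has ≥2 trees
length 3: p xor p has 2 parse trees

Two derivations of p xor p:
  Expr ⇒ Head xor Expr ⇒ Stmt xor Expr ⇒ p xor Expr ⇒ p xor Head ⇒ p xor Stmt ⇒ p xor p
  Expr ⇒ Expr xor Head ⇒ Head xor Head ⇒ Stmt xor Head ⇒ p xor Head ⇒ p xor Stmt ⇒ p xor p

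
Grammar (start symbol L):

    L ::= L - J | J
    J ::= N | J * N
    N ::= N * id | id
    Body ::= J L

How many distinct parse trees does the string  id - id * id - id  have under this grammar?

Parse trees for id - id * id - id:
  [L [L [L [J [N id]]] - [J [N [N id] * id]]] - [J [N id]]]
  [L [L [L [J [N id]]] - [J [J [N id]] * [N id]]] - [J [N id]]]

2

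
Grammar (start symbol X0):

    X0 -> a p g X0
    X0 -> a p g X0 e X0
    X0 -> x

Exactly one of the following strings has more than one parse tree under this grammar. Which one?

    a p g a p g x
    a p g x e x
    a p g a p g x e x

a p g a p g x e x

a p g a p g x: 1 tree
a p g x e x: 1 tree
a p g a p g x e x: 2 trees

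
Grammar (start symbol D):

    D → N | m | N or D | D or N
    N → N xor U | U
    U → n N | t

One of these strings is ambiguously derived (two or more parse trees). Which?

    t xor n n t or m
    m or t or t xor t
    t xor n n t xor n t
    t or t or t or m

t xor n n t or m: 1 tree
m or t or t xor t: 1 tree
t xor n n t xor n t: 3 trees
t or t or t or m: 1 tree

t xor n n t xor n t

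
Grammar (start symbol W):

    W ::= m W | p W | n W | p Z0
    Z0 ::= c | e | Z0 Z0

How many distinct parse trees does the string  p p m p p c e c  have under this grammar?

Parse trees for p p m p p c e c:
  [W p [W p [W m [W p [W p [Z0 [Z0 c] [Z0 [Z0 e] [Z0 c]]]]]]]]
  [W p [W p [W m [W p [W p [Z0 [Z0 [Z0 c] [Z0 e]] [Z0 c]]]]]]]

2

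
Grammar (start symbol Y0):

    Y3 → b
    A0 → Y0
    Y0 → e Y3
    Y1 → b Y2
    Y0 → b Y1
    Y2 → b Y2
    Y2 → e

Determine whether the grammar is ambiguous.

(A0 is unreachable from Y0, so its rules don't affect L(Y0).) Each reachable nonterminal has at most one production per leading terminal, and all productions are right-linear; the derivation is determined token-by-token.

Unambiguous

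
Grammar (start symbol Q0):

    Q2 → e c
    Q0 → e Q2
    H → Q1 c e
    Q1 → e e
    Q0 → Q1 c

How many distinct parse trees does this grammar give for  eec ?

Parse trees for eec:
  [Q0 e [Q2 e c]]
  [Q0 [Q1 e e] c]

2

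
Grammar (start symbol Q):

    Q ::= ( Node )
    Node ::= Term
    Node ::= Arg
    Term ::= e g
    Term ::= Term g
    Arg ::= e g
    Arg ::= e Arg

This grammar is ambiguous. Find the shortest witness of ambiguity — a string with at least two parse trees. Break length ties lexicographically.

length 4: ( e g ) has 2 parse trees

Two derivations of ( e g ):
  Q ⇒ ( Node ) ⇒ ( Term ) ⇒ ( e g )
  Q ⇒ ( Node ) ⇒ ( Arg ) ⇒ ( e g )

( e g )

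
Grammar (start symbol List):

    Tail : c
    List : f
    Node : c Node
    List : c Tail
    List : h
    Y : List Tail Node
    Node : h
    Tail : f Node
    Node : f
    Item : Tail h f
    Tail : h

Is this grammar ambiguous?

Unambiguous

(Item, Y are unreachable from List, so their rules don't affect L(List).) Restricted to the reachable nonterminals, every rule has the form A → t or A → t B, and no two rules for the same A share a first terminal. The grammar encodes a DFA — one run per string.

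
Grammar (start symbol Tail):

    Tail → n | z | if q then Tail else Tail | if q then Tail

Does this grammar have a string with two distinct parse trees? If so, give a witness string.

Witness: if q then if q then n else n

Derivation 1: Tail ⇒ if q then Tail else Tail ⇒ if q then if q then Tail else Tail ⇒ if q then if q then n else Tail ⇒ if q then if q then n else n
Derivation 2: Tail ⇒ if q then Tail ⇒ if q then if q then Tail else Tail ⇒ if q then if q then n else Tail ⇒ if q then if q then n else n

Two distinct leftmost derivations for the same string.

Ambiguous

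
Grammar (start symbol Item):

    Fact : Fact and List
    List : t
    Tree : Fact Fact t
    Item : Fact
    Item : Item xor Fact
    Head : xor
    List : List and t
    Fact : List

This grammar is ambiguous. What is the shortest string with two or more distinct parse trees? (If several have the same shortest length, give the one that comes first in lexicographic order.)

length 1: no string has ≥2 trees
length 3: t and t has 2 parse trees

Two derivations of t and t:
  Item ⇒ Fact ⇒ Fact and List ⇒ List and List ⇒ t and List ⇒ t and t
  Item ⇒ Fact ⇒ List ⇒ List and t ⇒ t and t

t and t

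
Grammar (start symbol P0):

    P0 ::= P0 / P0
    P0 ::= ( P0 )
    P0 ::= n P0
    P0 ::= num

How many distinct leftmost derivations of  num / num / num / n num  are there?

5

Parse trees for num / num / num / n num:
  [P0 [P0 num] / [P0 [P0 num] / [P0 [P0 num] / [P0 n [P0 num]]]]]
  [P0 [P0 num] / [P0 [P0 [P0 num] / [P0 num]] / [P0 n [P0 num]]]]
  [P0 [P0 [P0 num] / [P0 num]] / [P0 [P0 num] / [P0 n [P0 num]]]]
  [P0 [P0 [P0 num] / [P0 [P0 num] / [P0 num]]] / [P0 n [P0 num]]]
  [P0 [P0 [P0 [P0 num] / [P0 num]] / [P0 num]] / [P0 n [P0 num]]]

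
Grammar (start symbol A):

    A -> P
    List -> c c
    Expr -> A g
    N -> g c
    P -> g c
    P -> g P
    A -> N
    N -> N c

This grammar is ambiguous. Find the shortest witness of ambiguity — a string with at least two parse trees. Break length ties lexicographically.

length 2: g c has 2 parse trees

Two derivations of g c:
  A ⇒ P ⇒ g c
  A ⇒ N ⇒ g c

g c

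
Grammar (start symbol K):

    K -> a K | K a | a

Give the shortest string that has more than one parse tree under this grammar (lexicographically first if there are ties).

a a

length 1: no string has ≥2 trees
length 2: a a has 2 parse trees

Two derivations of a a:
  K ⇒ a K ⇒ a a
  K ⇒ K a ⇒ a a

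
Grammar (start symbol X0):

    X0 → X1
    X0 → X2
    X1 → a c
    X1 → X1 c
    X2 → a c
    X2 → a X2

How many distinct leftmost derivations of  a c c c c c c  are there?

1

Parse trees for a c c c c c c:
  [X0 [X1 [X1 [X1 [X1 [X1 [X1 a c] c] c] c] c] c]]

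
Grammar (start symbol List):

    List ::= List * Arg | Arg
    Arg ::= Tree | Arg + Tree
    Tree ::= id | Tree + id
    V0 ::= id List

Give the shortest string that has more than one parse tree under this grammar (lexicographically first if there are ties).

id + id

length 1: no string has ≥2 trees
length 3: id + id has 2 parse trees

Two derivations of id + id:
  List ⇒ Arg ⇒ Tree ⇒ Tree + id ⇒ id + id
  List ⇒ Arg ⇒ Arg + Tree ⇒ Tree + Tree ⇒ id + Tree ⇒ id + id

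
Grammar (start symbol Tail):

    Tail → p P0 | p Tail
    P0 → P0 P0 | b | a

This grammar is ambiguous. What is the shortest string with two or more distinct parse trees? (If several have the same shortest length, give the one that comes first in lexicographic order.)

length 2: no string has ≥2 trees
length 3: no string has ≥2 trees
length 4: p a a a has 2 parse trees

Two derivations of p a a a:
  Tail ⇒ p P0 ⇒ p P0 P0 ⇒ p P0 P0 P0 ⇒ p a P0 P0 ⇒ p a a P0 ⇒ p a a a
  Tail ⇒ p P0 ⇒ p P0 P0 ⇒ p a P0 ⇒ p a P0 P0 ⇒ p a a P0 ⇒ p a a a

p a a a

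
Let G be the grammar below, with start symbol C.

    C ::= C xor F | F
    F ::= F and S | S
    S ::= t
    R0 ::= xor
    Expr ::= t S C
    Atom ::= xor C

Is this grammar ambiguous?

Unambiguous

(R0, Expr, Atom are unreachable from C, so their rules don't affect L(C).) This is a standard precedence ladder (C over F over S), with each level left-recursive on its own operator ('xor' at C, 'and' at F). That structure is LR(1), hence unambiguous.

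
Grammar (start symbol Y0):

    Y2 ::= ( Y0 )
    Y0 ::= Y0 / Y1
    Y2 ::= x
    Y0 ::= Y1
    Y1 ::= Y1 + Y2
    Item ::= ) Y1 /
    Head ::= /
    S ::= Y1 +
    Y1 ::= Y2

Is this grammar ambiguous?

Only Y0, Y1, Y2 are reachable from Y0; ignoring the rest: This is a standard precedence ladder (Y0 over Y1 over Y2), with each level left-recursive on its own operator ('/' at Y0, '+' at Y1). That structure is LR(1), hence unambiguous.

Unambiguous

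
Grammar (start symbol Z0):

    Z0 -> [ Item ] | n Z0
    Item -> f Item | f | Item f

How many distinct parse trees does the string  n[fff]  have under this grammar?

Parse trees for n[fff]:
  [Z0 n [Z0 [ [Item f [Item f [Item f]]] ]]]
  [Z0 n [Z0 [ [Item f [Item [Item f] f]] ]]]
  [Z0 n [Z0 [ [Item [Item f [Item f]] f] ]]]
  [Z0 n [Z0 [ [Item [Item [Item f] f] f] ]]]

4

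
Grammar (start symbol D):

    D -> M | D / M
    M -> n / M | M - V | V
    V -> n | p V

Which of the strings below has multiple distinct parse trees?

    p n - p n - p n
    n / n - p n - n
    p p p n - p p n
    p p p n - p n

n / n - p n - n

p n - p n - p n: 1 tree
n / n - p n - n: 4 trees
p p p n - p p n: 1 tree
p p p n - p n: 1 tree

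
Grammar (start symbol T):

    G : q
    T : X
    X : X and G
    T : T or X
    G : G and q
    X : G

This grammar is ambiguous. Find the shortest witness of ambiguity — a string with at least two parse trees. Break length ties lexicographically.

q and q

length 1: no string has ≥2 trees
length 3: q and q has 2 parse trees

Two derivations of q and q:
  T ⇒ X ⇒ X and G ⇒ G and G ⇒ q and G ⇒ q and q
  T ⇒ X ⇒ G ⇒ G and q ⇒ q and q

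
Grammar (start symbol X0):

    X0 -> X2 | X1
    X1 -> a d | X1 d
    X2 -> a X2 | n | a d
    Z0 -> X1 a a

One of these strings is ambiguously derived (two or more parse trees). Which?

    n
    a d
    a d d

n: 1 tree
a d: 2 trees
a d d: 1 tree

a d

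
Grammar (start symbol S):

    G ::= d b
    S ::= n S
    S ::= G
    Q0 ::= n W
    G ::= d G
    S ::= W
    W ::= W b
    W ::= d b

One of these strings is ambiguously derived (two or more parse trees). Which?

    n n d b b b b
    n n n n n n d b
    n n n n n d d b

n n n n n n d b

n n d b b b b: 1 tree
n n n n n n d b: 2 trees
n n n n n d d b: 1 tree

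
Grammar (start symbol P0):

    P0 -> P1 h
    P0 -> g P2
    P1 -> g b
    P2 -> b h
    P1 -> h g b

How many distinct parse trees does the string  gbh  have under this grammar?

Parse trees for gbh:
  [P0 [P1 g b] h]
  [P0 g [P2 b h]]

2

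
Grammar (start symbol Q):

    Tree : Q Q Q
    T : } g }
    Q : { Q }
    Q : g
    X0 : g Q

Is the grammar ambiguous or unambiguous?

(T, X0, Tree are unreachable from Q, so their rules don't affect L(Q).) Each string is a nest of matched brackets around a single atom. An opening bracket forces the recursive rule; an atom forces the base rule.

Unambiguous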